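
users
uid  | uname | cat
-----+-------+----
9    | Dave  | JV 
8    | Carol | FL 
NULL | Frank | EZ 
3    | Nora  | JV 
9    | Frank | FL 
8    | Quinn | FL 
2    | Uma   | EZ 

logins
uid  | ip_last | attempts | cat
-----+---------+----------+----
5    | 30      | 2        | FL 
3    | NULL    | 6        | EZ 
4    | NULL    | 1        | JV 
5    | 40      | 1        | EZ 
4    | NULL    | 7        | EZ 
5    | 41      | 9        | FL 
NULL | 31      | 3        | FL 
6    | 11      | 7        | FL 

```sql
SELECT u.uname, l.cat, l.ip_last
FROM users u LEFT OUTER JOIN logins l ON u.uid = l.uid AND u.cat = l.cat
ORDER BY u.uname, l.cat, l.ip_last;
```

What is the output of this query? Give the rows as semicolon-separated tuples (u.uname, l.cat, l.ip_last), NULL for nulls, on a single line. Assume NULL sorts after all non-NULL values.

(Carol, NULL, NULL); (Dave, NULL, NULL); (Frank, NULL, NULL); (Frank, NULL, NULL); (Nora, NULL, NULL); (Quinn, NULL, NULL); (Uma, NULL, NULL)

LEFT JOIN keeps every row from `users`; unmatched rows get NULL for `logins`'s columns.
Matching on u.uid = l.uid AND u.cat = l.cat. A NULL in a compared column never satisfies the condition.
- u row (uid=9, cat=JV): no match → kept, l columns NULL.
- u row (uid=8, cat=FL): no match → kept, l columns NULL.
- u row (uid=NULL, cat=EZ): no match → kept, l columns NULL.
- u row (uid=3, cat=JV): no match → kept, l columns NULL.
- u row (uid=9, cat=FL): no match → kept, l columns NULL.
- u row (uid=8, cat=FL): no match → kept, l columns NULL.
- u row (uid=2, cat=EZ): no match → kept, l columns NULL.
After projecting and ordering:
u.uname | l.cat | l.ip_last
Carol | NULL | NULL
Dave | NULL | NULL
Frank | NULL | NULL
Frank | NULL | NULL
Nora | NULL | NULL
Quinn | NULL | NULL
Uma | NULL | NULL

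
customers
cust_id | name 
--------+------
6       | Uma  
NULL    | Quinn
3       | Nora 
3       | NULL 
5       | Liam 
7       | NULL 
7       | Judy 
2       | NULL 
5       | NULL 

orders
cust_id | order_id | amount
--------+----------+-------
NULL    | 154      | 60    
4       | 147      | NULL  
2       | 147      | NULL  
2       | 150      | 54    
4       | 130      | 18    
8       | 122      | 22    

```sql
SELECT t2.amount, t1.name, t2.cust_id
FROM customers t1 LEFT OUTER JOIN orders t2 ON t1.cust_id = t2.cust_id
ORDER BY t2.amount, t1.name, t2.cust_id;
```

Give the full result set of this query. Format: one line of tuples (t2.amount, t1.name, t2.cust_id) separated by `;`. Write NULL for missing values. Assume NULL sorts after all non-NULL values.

(54, NULL, 2); (NULL, Judy, NULL); (NULL, Liam, NULL); (NULL, Nora, NULL); (NULL, Quinn, NULL); (NULL, Uma, NULL); (NULL, NULL, 2); (NULL, NULL, NULL); (NULL, NULL, NULL); (NULL, NULL, NULL)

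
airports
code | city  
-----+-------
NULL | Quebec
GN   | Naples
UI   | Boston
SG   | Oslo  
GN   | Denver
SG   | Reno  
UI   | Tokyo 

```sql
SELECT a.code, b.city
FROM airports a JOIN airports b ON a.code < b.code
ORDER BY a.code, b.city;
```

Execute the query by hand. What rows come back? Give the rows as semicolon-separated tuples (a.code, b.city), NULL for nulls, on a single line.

INNER JOIN keeps only pairs where the ON condition holds.
Matching on a.code < b.code. A NULL in a compared column never satisfies the condition.
Matched pairs: 12.

(GN, Boston); (GN, Boston); (GN, Oslo); (GN, Oslo); (GN, Reno); (GN, Reno); (GN, Tokyo); (GN, Tokyo); (SG, Boston); (SG, Boston); (SG, Tokyo); (SG, Tokyo)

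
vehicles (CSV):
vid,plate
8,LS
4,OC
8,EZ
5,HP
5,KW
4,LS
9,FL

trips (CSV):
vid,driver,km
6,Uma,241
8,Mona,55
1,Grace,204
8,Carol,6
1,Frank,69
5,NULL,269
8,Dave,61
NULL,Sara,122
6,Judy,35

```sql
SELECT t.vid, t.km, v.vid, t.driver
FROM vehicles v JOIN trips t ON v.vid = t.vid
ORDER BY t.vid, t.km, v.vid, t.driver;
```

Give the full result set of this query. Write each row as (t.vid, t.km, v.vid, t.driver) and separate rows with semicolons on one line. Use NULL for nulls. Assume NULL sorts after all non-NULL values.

INNER JOIN keeps only pairs where the ON condition holds.
Matching on v.vid = t.vid. A NULL in a compared column never satisfies the condition.
Matched pairs: 8.

(5, 269, 5, NULL); (5, 269, 5, NULL); (8, 6, 8, Carol); (8, 6, 8, Carol); (8, 55, 8, Mona); (8, 55, 8, Mona); (8, 61, 8, Dave); (8, 61, 8, Dave)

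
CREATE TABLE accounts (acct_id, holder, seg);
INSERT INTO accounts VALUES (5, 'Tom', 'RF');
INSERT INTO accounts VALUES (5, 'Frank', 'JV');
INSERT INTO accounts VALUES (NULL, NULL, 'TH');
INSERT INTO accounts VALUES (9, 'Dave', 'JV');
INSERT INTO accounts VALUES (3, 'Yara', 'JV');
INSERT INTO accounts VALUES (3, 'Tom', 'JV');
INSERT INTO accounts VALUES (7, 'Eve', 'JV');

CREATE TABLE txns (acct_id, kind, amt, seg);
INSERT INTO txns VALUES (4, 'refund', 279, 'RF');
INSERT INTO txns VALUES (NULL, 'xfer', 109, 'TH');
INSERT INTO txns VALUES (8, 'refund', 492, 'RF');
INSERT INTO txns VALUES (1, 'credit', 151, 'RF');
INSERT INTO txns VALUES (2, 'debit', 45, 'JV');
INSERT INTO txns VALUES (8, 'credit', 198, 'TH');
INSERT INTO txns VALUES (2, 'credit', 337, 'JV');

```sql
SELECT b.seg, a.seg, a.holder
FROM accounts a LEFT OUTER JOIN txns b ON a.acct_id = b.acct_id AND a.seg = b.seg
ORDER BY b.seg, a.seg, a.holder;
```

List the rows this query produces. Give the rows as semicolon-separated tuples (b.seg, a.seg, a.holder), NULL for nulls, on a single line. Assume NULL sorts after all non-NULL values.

LEFT JOIN keeps every row from `accounts`; unmatched rows get NULL for `txns`'s columns.
Matching on a.acct_id = b.acct_id AND a.seg = b.seg. A NULL in a compared column never satisfies the condition.
- a[0] acct_id=5, seg=RF → no match; kept with NULLs on the b side.
- a[1] acct_id=5, seg=JV → no match; kept with NULLs on the b side.
- a[2] acct_id=NULL, seg=TH → no match; kept with NULLs on the b side.
- a[3] acct_id=9, seg=JV → no match; kept with NULLs on the b side.
- a[4] acct_id=3, seg=JV → no match; kept with NULLs on the b side.
- a[5] acct_id=3, seg=JV → no match; kept with NULLs on the b side.
- a[6] acct_id=7, seg=JV → no match; kept with NULLs on the b side.
After projecting and ordering:
b.seg | a.seg | a.holder
NULL | JV | Dave
NULL | JV | Eve
NULL | JV | Frank
NULL | JV | Tom
NULL | JV | Yara
NULL | RF | Tom
NULL | TH | NULL

(NULL, JV, Dave); (NULL, JV, Eve); (NULL, JV, Frank); (NULL, JV, Tom); (NULL, JV, Yara); (NULL, RF, Tom); (NULL, TH, NULL)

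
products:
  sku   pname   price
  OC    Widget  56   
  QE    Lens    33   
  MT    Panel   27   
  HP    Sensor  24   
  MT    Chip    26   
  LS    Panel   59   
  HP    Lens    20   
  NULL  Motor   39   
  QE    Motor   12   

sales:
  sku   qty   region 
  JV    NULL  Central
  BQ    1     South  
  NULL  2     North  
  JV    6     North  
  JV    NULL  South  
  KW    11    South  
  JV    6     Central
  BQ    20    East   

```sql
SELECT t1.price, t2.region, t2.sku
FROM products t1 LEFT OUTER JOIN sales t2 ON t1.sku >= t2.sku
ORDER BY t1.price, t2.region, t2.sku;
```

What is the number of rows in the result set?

LEFT JOIN keeps every row from `products`; unmatched rows get NULL for `sales`'s columns.
Matching on t1.sku >= t2.sku. A NULL in a compared column never satisfies the condition.
- sku=OC: 7 matching t2 row(s), so 7 row(s) emitted.
- sku=QE: 7 matching t2 row(s), so 7 row(s) emitted.
- sku=MT: 7 matching t2 row(s), so 7 row(s) emitted.
- sku=HP: 2 matching t2 row(s), so 2 row(s) emitted.
- sku=MT: 7 matching t2 row(s), so 7 row(s) emitted.
- sku=LS: 7 matching t2 row(s), so 7 row(s) emitted.
- sku=HP: 2 matching t2 row(s), so 2 row(s) emitted.
- sku=NULL: no t2 row matches, row kept with t2 columns NULL.
- sku=QE: 7 matching t2 row(s), so 7 row(s) emitted.
Total: 46 matched + 1 padded = 47 rows.

47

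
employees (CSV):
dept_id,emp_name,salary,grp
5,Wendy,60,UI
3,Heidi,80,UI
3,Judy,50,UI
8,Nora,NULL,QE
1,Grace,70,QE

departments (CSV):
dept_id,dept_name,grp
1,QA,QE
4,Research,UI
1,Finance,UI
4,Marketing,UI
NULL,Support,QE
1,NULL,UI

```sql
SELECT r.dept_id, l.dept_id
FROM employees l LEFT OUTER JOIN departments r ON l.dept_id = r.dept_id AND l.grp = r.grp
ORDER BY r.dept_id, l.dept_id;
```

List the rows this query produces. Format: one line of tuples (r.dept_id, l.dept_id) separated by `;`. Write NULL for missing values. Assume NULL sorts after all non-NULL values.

LEFT JOIN keeps every row from `employees`; unmatched rows get NULL for `departments`'s columns.
Matching on l.dept_id = r.dept_id AND l.grp = r.grp. A NULL in a compared column never satisfies the condition.
Matched pairs: 1; unmatched l rows kept: 4.

(1, 1); (NULL, 3); (NULL, 3); (NULL, 5); (NULL, 8)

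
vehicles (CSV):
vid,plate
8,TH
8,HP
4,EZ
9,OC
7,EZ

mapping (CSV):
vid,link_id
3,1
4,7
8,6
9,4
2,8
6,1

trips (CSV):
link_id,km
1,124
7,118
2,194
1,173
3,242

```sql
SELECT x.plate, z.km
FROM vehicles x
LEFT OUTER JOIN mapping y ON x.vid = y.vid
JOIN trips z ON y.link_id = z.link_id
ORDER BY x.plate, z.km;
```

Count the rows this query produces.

Joins associate left-to-right: vehicles LEFT JOIN mapping on vid gives 5 intermediate row(s).
Then INNER JOIN `trips z` on link_id: keep only rows whose y.link_id appears in z.
Result: 1 row(s).

1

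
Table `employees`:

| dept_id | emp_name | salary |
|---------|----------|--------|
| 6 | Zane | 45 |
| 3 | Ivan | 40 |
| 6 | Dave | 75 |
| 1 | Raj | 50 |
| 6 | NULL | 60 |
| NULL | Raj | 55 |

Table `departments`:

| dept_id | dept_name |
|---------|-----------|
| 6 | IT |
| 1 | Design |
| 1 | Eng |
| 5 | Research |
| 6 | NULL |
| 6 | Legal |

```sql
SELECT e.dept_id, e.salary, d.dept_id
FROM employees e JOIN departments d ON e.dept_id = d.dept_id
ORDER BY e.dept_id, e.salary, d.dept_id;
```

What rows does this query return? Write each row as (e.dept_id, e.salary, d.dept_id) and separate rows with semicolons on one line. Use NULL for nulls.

(1, 50, 1); (1, 50, 1); (6, 45, 6); (6, 45, 6); (6, 45, 6); (6, 60, 6); (6, 60, 6); (6, 60, 6); (6, 75, 6); (6, 75, 6); (6, 75, 6)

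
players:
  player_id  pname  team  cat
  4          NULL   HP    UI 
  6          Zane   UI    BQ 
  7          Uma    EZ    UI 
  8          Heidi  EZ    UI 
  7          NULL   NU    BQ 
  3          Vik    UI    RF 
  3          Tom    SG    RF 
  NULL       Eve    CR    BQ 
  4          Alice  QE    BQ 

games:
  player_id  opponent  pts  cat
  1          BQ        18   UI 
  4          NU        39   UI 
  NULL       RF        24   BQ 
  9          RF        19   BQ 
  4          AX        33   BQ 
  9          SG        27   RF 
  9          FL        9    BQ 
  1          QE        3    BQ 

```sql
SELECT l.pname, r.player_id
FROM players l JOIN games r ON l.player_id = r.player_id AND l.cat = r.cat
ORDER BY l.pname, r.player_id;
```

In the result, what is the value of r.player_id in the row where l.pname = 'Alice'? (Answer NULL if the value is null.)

INNER JOIN keeps only pairs where the ON condition holds.
Matching on l.player_id = r.player_id AND l.cat = r.cat. A NULL in a compared column never satisfies the condition.
Matched pairs: 2.

4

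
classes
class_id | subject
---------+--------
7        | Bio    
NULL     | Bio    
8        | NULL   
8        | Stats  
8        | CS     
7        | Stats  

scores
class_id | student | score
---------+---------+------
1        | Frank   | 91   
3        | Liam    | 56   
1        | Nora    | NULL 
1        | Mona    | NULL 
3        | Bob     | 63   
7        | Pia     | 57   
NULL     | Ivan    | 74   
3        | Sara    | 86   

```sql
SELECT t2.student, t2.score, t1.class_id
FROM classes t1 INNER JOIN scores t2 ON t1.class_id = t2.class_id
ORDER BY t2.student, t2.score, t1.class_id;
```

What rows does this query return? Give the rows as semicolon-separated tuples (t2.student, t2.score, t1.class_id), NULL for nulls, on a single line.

(Pia, 57, 7); (Pia, 57, 7)

INNER JOIN keeps only pairs where the ON condition holds.
Matching on t1.class_id = t2.class_id. A NULL in a compared column never satisfies the condition.
- t1 (class_id=7) pairs with 1 row(s) of t2.
- t1 (class_id=NULL) has no partner → excluded.
- t1 (class_id=8) has no partner → excluded.
- t1 (class_id=8) has no partner → excluded.
- t1 (class_id=8) has no partner → excluded.
- t1 (class_id=7) pairs with 1 row(s) of t2.
After projecting and ordering:
t2.student | t2.score | t1.class_id
Pia | 57 | 7
Pia | 57 | 7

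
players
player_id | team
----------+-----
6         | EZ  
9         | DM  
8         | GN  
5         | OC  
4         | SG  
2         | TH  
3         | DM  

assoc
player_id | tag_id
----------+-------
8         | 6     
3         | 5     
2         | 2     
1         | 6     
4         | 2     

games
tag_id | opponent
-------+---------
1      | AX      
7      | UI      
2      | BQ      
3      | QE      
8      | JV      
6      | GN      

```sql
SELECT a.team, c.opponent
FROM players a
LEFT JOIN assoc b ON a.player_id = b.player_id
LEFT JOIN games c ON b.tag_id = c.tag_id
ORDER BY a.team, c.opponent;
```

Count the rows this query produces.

Evaluate left to right. First `players a LEFT JOIN assoc b` on player_id: 7 row(s).
Then LEFT JOIN `games c` on tag_id: each of those 7 rows is kept; rows whose b.tag_id has no match in c get NULL for c's columns.
Result: 7 row(s).

7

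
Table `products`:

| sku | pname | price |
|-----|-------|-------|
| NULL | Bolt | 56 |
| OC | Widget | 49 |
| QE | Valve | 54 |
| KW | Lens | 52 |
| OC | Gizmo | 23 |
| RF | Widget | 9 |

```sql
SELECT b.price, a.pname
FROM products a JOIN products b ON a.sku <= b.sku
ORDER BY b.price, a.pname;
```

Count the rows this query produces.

16

INNER JOIN keeps only pairs where the ON condition holds.
Matching on a.sku <= b.sku. A NULL in a compared column never satisfies the condition.
- a[0] sku=NULL → no match; dropped.
- a[1] sku=OC → 4 match(es) in b → 4 row(s).
- a[2] sku=QE → 2 match(es) in b → 2 row(s).
- a[3] sku=KW → 5 match(es) in b → 5 row(s).
- a[4] sku=OC → 4 match(es) in b → 4 row(s).
- a[5] sku=RF → 1 match(es) in b → 1 row(s).
Total: 16 rows.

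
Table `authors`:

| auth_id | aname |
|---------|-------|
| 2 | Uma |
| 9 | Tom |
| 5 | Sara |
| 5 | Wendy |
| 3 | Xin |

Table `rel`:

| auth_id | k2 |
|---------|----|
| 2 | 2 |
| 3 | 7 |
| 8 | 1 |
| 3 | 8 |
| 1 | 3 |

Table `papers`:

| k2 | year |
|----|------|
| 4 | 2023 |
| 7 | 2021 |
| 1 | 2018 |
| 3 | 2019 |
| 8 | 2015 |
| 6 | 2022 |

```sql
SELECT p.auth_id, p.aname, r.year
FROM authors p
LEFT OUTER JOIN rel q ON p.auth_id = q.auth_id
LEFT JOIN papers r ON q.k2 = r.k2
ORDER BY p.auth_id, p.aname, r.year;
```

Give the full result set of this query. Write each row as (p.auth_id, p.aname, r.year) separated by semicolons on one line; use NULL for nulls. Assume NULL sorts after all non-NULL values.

Joins associate left-to-right: authors LEFT JOIN rel on auth_id gives 6 intermediate row(s).
Then LEFT JOIN `papers r` on k2: each of those 6 rows is kept; rows whose q.k2 has no match in r get NULL for r's columns.

(2, Uma, NULL); (3, Xin, 2015); (3, Xin, 2021); (5, Sara, NULL); (5, Wendy, NULL); (9, Tom, NULL)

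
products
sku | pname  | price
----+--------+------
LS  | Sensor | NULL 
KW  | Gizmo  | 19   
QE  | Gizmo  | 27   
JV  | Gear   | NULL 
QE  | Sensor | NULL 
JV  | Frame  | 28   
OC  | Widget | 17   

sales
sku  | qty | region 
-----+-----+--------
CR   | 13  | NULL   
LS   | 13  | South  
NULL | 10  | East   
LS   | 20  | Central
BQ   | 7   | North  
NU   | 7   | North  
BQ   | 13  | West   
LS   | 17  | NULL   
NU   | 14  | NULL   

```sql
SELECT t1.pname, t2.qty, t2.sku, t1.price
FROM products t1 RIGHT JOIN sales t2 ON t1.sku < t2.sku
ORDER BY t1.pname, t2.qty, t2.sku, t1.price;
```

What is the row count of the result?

RIGHT JOIN keeps every row from `sales`; unmatched rows get NULL for `products`'s columns.
Matching on t1.sku < t2.sku. A NULL in a compared column never satisfies the condition.
- t1 row (sku=LS): matches 2 t2 row(s) → 2 output row(s).
- t1 row (sku=KW): matches 5 t2 row(s) → 5 output row(s).
- t1 row (sku=QE): no match.
- t1 row (sku=JV): matches 5 t2 row(s) → 5 output row(s).
- t1 row (sku=QE): no match.
- t1 row (sku=JV): matches 5 t2 row(s) → 5 output row(s).
- t1 row (sku=OC): no match.
- plus 4 unmatched t2 row(s), each kept with NULL t1 columns.
Total: 17 matched + 4 padded = 21 rows.

21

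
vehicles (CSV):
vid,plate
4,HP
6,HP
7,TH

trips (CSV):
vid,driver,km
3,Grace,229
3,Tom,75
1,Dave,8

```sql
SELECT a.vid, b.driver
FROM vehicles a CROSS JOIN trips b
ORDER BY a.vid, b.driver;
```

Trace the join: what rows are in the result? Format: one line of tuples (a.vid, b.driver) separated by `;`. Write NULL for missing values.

(4, Dave); (4, Grace); (4, Tom); (6, Dave); (6, Grace); (6, Tom); (7, Dave); (7, Grace); (7, Tom)

CROSS JOIN pairs every row of `vehicles` with every row of `trips`: 3 × 3 = 9 rows.
After projecting and ordering:
a.vid | b.driver
4 | Dave
4 | Grace
4 | Tom
6 | Dave
6 | Grace
6 | Tom
7 | Dave
7 | Grace
7 | Tom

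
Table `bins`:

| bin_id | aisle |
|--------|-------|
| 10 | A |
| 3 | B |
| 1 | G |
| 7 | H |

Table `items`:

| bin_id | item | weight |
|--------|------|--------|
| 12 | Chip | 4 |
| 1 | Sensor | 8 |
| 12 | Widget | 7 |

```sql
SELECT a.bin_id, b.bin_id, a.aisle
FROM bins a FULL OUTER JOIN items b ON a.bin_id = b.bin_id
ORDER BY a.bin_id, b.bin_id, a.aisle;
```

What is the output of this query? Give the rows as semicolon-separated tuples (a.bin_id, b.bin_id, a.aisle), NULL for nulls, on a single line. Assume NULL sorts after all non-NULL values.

(1, 1, G); (3, NULL, B); (7, NULL, H); (10, NULL, A); (NULL, 12, NULL); (NULL, 12, NULL)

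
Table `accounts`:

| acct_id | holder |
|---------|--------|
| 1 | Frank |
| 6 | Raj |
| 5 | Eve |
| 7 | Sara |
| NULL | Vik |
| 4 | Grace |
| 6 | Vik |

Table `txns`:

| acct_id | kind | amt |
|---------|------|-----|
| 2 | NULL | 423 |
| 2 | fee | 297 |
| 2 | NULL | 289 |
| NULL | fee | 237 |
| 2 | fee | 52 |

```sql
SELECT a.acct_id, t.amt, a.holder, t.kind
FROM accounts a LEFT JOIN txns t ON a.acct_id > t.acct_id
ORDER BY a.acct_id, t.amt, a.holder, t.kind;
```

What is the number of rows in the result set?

LEFT JOIN keeps every row from `accounts`; unmatched rows get NULL for `txns`'s columns.
Matching on a.acct_id > t.acct_id. A NULL in a compared column never satisfies the condition.
- a row (acct_id=1): no match → kept, t columns NULL.
- a row (acct_id=6): matches 4 t row(s) → 4 output row(s).
- a row (acct_id=5): matches 4 t row(s) → 4 output row(s).
- a row (acct_id=7): matches 4 t row(s) → 4 output row(s).
- a row (acct_id=NULL): no match → kept, t columns NULL.
- a row (acct_id=4): matches 4 t row(s) → 4 output row(s).
- a row (acct_id=6): matches 4 t row(s) → 4 output row(s).
Total: 20 matched + 2 padded = 22 rows.

22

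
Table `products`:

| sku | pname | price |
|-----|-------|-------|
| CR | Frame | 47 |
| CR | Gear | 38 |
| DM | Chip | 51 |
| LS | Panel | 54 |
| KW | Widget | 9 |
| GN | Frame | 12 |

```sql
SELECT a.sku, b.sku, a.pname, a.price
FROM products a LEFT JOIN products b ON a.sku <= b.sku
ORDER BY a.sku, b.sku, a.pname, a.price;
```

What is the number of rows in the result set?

22

LEFT JOIN keeps every row from `products a`; unmatched rows get NULL for `products b`'s columns.
Matching on a.sku <= b.sku.
Matched pairs: 22; unmatched a rows kept: 0.
Total: 22 rows.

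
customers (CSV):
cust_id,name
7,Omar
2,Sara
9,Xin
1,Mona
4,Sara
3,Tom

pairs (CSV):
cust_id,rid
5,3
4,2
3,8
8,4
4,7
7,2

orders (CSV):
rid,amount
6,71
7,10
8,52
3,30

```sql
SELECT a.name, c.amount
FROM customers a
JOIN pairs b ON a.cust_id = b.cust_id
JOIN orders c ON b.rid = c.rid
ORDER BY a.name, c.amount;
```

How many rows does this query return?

2

Evaluate left to right. First `customers a INNER JOIN pairs b` on cust_id: 4 row(s).
Then INNER JOIN `orders c` on rid: keep only rows whose b.rid appears in c.
Result: 2 row(s).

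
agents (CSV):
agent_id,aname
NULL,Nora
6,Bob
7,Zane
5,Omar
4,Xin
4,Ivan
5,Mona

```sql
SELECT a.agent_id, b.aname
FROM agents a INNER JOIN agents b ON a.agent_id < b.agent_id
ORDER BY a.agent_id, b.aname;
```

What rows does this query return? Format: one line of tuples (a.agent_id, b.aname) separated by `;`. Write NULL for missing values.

(4, Bob); (4, Bob); (4, Mona); (4, Mona); (4, Omar); (4, Omar); (4, Zane); (4, Zane); (5, Bob); (5, Bob); (5, Zane); (5, Zane); (6, Zane)

INNER JOIN keeps only pairs where the ON condition holds.
Matching on a.agent_id < b.agent_id. A NULL in a compared column never satisfies the condition.
- a (agent_id=NULL) has no partner → excluded.
- a (agent_id=6) pairs with 1 row(s) of b.
- a (agent_id=7) has no partner → excluded.
- a (agent_id=5) pairs with 2 row(s) of b.
- a (agent_id=4) pairs with 4 row(s) of b.
- a (agent_id=4) pairs with 4 row(s) of b.
- a (agent_id=5) pairs with 2 row(s) of b.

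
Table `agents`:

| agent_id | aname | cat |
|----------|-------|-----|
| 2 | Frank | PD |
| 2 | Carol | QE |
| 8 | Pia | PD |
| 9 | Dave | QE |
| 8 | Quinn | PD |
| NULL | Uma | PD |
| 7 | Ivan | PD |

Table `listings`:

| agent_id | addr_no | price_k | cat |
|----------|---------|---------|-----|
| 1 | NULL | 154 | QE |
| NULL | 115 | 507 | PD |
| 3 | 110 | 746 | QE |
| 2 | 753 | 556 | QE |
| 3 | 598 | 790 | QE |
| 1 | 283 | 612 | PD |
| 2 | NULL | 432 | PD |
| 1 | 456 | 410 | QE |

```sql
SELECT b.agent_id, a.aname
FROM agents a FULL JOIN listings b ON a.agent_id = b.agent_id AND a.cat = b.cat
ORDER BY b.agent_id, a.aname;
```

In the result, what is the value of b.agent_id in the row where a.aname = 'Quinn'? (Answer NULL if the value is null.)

FULL OUTER JOIN keeps every row from both sides; unmatched rows get NULL for the other side's columns.
Matching on a.agent_id = b.agent_id AND a.cat = b.cat. A NULL in a compared column never satisfies the condition.
Matched pairs: 2; unmatched a rows kept: 5; unmatched b rows kept: 6.

NULL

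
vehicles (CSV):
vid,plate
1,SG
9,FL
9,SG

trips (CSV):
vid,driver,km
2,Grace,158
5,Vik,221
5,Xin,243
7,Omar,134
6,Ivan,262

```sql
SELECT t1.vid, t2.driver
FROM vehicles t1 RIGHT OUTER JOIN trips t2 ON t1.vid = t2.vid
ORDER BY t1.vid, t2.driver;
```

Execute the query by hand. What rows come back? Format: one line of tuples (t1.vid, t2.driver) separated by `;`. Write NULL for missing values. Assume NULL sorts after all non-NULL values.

(NULL, Grace); (NULL, Ivan); (NULL, Omar); (NULL, Vik); (NULL, Xin)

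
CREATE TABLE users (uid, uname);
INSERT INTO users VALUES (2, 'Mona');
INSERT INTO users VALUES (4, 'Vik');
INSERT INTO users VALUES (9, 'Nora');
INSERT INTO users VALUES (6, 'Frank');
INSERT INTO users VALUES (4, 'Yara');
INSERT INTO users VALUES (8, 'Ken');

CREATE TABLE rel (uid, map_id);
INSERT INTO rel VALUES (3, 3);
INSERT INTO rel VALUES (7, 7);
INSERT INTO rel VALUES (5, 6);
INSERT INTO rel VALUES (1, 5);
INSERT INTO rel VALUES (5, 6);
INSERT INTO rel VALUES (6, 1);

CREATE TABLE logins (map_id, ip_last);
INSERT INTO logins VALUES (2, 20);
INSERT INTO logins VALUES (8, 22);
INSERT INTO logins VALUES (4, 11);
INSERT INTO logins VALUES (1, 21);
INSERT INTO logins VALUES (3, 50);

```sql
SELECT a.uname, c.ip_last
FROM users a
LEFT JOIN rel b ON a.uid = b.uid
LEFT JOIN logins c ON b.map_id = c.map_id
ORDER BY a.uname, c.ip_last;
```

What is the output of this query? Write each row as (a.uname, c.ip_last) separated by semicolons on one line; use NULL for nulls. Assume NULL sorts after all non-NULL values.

Evaluate left to right. First `users a LEFT JOIN rel b` on uid: 6 row(s).
Then LEFT JOIN `logins c` on map_id: each of those 6 rows is kept; rows whose b.map_id has no match in c get NULL for c's columns.

(Frank, 21); (Ken, NULL); (Mona, NULL); (Nora, NULL); (Vik, NULL); (Yara, NULL)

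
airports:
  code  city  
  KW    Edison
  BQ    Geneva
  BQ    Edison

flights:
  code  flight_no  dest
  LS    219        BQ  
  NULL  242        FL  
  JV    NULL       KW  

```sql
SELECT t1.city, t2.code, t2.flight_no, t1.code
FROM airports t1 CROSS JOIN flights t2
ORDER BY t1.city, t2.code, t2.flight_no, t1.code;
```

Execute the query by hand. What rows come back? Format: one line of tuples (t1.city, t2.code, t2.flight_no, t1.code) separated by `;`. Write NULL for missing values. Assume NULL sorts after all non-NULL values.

(Edison, JV, NULL, BQ); (Edison, JV, NULL, KW); (Edison, LS, 219, BQ); (Edison, LS, 219, KW); (Edison, NULL, 242, BQ); (Edison, NULL, 242, KW); (Geneva, JV, NULL, BQ); (Geneva, LS, 219, BQ); (Geneva, NULL, 242, BQ)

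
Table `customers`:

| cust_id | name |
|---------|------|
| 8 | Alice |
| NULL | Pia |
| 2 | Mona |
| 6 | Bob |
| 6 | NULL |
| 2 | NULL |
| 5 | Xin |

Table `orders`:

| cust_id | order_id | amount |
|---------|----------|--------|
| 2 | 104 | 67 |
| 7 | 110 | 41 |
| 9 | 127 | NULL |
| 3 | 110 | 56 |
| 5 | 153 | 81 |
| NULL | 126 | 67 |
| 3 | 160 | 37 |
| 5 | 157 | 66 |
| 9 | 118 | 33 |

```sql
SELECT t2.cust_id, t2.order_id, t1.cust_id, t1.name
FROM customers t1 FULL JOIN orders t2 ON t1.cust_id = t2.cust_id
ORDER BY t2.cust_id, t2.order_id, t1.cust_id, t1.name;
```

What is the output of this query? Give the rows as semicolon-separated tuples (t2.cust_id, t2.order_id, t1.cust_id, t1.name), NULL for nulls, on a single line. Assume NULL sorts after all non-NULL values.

FULL OUTER JOIN keeps every row from both sides; unmatched rows get NULL for the other side's columns.
Matching on t1.cust_id = t2.cust_id. A NULL in a compared column never satisfies the condition.
Matched pairs: 4; unmatched t1 rows kept: 4; unmatched t2 rows kept: 6.

(2, 104, 2, Mona); (2, 104, 2, NULL); (3, 110, NULL, NULL); (3, 160, NULL, NULL); (5, 153, 5, Xin); (5, 157, 5, Xin); (7, 110, NULL, NULL); (9, 118, NULL, NULL); (9, 127, NULL, NULL); (NULL, 126, NULL, NULL); (NULL, NULL, 6, Bob); (NULL, NULL, 6, NULL); (NULL, NULL, 8, Alice); (NULL, NULL, NULL, Pia)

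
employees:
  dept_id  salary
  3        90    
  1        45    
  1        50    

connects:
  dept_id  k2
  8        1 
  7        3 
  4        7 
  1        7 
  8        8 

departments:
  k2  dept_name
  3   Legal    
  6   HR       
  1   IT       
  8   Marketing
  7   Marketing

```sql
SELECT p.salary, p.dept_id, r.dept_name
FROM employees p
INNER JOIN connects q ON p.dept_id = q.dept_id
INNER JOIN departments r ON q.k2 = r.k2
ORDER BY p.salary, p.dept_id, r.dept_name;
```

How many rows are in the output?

Evaluate left to right. First `employees p INNER JOIN connects q` on dept_id: 2 row(s).
Then INNER JOIN `departments r` on k2: keep only rows whose q.k2 appears in r.
Result: 2 row(s).

2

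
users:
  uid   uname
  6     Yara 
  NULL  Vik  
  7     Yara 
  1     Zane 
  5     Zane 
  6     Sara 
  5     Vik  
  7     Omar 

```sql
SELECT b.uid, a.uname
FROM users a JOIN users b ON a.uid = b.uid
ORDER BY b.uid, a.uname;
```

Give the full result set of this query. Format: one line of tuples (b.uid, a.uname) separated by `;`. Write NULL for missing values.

(1, Zane); (5, Vik); (5, Vik); (5, Zane); (5, Zane); (6, Sara); (6, Sara); (6, Yara); (6, Yara); (7, Omar); (7, Omar); (7, Yara); (7, Yara)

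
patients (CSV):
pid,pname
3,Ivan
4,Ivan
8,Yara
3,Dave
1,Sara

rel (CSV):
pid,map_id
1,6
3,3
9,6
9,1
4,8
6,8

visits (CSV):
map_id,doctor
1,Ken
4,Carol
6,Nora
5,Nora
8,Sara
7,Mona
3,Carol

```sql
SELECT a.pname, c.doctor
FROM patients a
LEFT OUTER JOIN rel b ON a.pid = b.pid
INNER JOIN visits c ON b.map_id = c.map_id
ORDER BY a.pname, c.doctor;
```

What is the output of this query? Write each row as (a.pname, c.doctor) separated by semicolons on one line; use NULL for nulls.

Evaluate left to right. First `patients a LEFT JOIN rel b` on pid: 5 row(s).
Then INNER JOIN `visits c` on map_id: keep only rows whose b.map_id appears in c.

(Dave, Carol); (Ivan, Carol); (Ivan, Sara); (Sara, Nora)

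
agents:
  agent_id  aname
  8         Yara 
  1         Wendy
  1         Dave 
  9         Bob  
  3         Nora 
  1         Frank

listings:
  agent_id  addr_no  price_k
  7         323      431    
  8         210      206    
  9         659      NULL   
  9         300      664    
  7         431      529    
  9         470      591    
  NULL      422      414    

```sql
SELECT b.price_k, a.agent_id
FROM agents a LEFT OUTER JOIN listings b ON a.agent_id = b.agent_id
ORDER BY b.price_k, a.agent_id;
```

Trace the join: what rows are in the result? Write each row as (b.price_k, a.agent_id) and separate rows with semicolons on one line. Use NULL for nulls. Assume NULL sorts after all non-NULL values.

(206, 8); (591, 9); (664, 9); (NULL, 1); (NULL, 1); (NULL, 1); (NULL, 3); (NULL, 9)

LEFT JOIN keeps every row from `agents`; unmatched rows get NULL for `listings`'s columns.
Matching on a.agent_id = b.agent_id. A NULL in a compared column never satisfies the condition.
Matched pairs: 4; unmatched a rows kept: 4.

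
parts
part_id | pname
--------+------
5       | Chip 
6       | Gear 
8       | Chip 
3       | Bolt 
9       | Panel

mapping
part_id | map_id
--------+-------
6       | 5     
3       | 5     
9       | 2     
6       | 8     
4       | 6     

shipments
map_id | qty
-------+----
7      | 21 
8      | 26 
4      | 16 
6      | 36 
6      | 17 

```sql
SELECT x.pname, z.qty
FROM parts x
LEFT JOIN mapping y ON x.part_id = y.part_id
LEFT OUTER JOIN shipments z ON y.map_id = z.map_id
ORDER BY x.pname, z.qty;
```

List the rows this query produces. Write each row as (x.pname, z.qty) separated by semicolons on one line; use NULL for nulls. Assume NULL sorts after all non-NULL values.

Step 1 — x LEFT JOIN y on part_id → 6 row(s).
Then LEFT JOIN `shipments z` on map_id: each of those 6 rows is kept; rows whose y.map_id has no match in z get NULL for z's columns.

(Bolt, NULL); (Chip, NULL); (Chip, NULL); (Gear, 26); (Gear, NULL); (Panel, NULL)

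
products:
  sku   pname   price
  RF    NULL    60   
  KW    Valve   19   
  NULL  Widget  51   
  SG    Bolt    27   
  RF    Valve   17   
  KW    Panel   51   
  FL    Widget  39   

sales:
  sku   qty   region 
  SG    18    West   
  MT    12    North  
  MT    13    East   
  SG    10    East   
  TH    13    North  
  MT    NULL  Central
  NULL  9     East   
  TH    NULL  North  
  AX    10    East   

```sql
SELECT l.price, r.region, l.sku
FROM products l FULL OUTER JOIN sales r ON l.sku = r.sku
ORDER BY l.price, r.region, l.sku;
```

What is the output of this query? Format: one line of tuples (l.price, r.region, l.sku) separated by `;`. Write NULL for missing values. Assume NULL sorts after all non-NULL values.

(17, NULL, RF); (19, NULL, KW); (27, East, SG); (27, West, SG); (39, NULL, FL); (51, NULL, KW); (51, NULL, NULL); (60, NULL, RF); (NULL, Central, NULL); (NULL, East, NULL); (NULL, East, NULL); (NULL, East, NULL); (NULL, North, NULL); (NULL, North, NULL); (NULL, North, NULL)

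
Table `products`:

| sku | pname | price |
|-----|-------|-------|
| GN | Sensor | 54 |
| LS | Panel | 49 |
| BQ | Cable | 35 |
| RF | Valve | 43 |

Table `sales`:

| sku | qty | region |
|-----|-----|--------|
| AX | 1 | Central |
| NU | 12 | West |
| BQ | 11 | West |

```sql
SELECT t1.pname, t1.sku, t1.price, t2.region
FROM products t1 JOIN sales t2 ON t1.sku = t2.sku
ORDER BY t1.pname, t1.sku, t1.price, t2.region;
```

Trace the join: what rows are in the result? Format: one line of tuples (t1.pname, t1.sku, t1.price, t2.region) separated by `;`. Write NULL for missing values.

INNER JOIN keeps only pairs where the ON condition holds.
Matching on t1.sku = t2.sku.
- t1 (sku=GN) has no partner → excluded.
- t1 (sku=LS) has no partner → excluded.
- t1 (sku=BQ) pairs with 1 row(s) of t2.
- t1 (sku=RF) has no partner → excluded.
After projecting and ordering:
t1.pname | t1.sku | t1.price | t2.region
Cable | BQ | 35 | West

(Cable, BQ, 35, West)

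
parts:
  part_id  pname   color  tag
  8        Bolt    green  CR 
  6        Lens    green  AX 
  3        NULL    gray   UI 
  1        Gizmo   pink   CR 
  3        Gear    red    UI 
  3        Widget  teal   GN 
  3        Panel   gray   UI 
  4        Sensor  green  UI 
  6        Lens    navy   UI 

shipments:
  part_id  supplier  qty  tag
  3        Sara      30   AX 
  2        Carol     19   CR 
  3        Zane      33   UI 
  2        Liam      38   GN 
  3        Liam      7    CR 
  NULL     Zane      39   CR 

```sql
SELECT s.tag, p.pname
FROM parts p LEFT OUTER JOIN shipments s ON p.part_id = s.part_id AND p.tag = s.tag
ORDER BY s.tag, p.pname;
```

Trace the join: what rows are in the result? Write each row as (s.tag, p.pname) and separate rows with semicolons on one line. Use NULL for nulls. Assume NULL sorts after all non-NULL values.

(UI, Gear); (UI, Panel); (UI, NULL); (NULL, Bolt); (NULL, Gizmo); (NULL, Lens); (NULL, Lens); (NULL, Sensor); (NULL, Widget)

LEFT JOIN keeps every row from `parts`; unmatched rows get NULL for `shipments`'s columns.
Matching on p.part_id = s.part_id AND p.tag = s.tag. A NULL in a compared column never satisfies the condition.
- p row (part_id=8, tag=CR): no match → kept, s columns NULL.
- p row (part_id=6, tag=AX): no match → kept, s columns NULL.
- p row (part_id=3, tag=UI): matches 1 s row(s) → 1 output row(s).
- p row (part_id=1, tag=CR): no match → kept, s columns NULL.
- p row (part_id=3, tag=UI): matches 1 s row(s) → 1 output row(s).
- p row (part_id=3, tag=GN): no match → kept, s columns NULL.
- p row (part_id=3, tag=UI): matches 1 s row(s) → 1 output row(s).
- p row (part_id=4, tag=UI): no match → kept, s columns NULL.
- p row (part_id=6, tag=UI): no match → kept, s columns NULL.
After projecting and ordering:
s.tag | p.pname
UI | Gear
UI | Panel
UI | NULL
NULL | Bolt
NULL | Gizmo
NULL | Lens
NULL | Lens
NULL | Sensor
NULL | Widget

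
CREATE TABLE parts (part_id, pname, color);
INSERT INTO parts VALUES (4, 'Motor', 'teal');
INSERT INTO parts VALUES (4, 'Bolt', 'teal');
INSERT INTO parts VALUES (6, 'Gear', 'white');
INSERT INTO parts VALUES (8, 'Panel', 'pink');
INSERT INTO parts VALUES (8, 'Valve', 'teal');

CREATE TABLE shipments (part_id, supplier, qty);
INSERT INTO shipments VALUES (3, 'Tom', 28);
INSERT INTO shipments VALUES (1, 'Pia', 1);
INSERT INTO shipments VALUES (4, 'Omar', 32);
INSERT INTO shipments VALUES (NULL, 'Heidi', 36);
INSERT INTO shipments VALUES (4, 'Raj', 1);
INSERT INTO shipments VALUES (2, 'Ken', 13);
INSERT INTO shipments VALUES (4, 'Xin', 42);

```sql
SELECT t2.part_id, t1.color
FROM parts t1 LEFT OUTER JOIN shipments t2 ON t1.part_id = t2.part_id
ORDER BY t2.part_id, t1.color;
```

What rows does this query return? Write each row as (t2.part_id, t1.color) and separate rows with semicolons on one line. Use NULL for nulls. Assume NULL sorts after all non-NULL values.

LEFT JOIN keeps every row from `parts`; unmatched rows get NULL for `shipments`'s columns.
Matching on t1.part_id = t2.part_id. A NULL in a compared column never satisfies the condition.
Matched pairs: 6; unmatched t1 rows kept: 3.

(4, teal); (4, teal); (4, teal); (4, teal); (4, teal); (4, teal); (NULL, pink); (NULL, teal); (NULL, white)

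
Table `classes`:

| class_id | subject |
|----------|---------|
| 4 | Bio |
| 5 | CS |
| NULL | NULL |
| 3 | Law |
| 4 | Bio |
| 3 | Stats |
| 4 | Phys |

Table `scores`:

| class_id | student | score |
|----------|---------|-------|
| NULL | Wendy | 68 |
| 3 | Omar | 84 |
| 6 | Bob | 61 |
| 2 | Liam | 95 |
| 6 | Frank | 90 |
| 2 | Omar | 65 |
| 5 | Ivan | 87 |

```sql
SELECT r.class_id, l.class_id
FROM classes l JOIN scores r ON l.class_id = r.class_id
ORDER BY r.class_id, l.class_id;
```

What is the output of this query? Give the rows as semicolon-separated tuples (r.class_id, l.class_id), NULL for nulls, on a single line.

INNER JOIN keeps only pairs where the ON condition holds.
Matching on l.class_id = r.class_id. A NULL in a compared column never satisfies the condition.
- class_id=4: no matching r row, dropped.
- class_id=5: 1 matching r row(s), so 1 row(s) emitted.
- class_id=NULL: no matching r row, dropped.
- class_id=3: 1 matching r row(s), so 1 row(s) emitted.
- class_id=4: no matching r row, dropped.
- class_id=3: 1 matching r row(s), so 1 row(s) emitted.
- class_id=4: no matching r row, dropped.
After projecting and ordering:
r.class_id | l.class_id
3 | 3
3 | 3
5 | 5

(3, 3); (3, 3); (5, 5)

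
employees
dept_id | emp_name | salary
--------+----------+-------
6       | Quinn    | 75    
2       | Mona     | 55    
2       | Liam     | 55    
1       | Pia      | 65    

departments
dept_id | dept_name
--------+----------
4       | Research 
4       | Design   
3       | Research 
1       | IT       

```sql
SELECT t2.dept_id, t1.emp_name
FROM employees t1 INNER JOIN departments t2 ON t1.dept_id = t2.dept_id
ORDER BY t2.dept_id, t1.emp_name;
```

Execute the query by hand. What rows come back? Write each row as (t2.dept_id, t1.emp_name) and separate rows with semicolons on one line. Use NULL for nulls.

INNER JOIN keeps only pairs where the ON condition holds.
Matching on t1.dept_id = t2.dept_id.
Matched pairs: 1.

(1, Pia)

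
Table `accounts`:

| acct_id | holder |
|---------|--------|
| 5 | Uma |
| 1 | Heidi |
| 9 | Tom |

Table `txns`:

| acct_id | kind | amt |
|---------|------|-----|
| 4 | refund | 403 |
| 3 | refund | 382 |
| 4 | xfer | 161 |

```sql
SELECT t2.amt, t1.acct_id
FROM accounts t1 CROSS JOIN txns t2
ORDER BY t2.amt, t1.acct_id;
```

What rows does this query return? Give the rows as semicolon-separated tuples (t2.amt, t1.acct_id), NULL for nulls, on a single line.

CROSS JOIN pairs every row of `accounts` with every row of `txns`: 3 × 3 = 9 rows.
After projecting and ordering:
t2.amt | t1.acct_id
161 | 1
161 | 5
161 | 9
382 | 1
382 | 5
382 | 9
403 | 1
403 | 5
403 | 9

(161, 1); (161, 5); (161, 9); (382, 1); (382, 5); (382, 9); (403, 1); (403, 5); (403, 9)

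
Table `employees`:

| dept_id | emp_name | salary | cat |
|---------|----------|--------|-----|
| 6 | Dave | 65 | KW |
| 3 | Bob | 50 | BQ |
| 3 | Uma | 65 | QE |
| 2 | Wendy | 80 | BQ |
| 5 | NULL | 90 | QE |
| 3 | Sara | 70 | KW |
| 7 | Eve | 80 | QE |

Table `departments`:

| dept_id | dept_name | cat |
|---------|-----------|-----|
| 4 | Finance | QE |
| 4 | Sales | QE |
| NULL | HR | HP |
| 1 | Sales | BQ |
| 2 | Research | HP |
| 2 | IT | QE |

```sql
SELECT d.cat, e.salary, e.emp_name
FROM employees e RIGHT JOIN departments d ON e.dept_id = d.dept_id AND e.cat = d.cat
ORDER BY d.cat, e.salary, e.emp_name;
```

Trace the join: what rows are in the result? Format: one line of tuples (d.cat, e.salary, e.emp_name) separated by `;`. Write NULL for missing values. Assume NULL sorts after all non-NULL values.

(BQ, NULL, NULL); (HP, NULL, NULL); (HP, NULL, NULL); (QE, NULL, NULL); (QE, NULL, NULL); (QE, NULL, NULL)

RIGHT JOIN keeps every row from `departments`; unmatched rows get NULL for `employees`'s columns.
Matching on e.dept_id = d.dept_id AND e.cat = d.cat. A NULL in a compared column never satisfies the condition.
- e[0] dept_id=6, cat=KW → no match.
- e[1] dept_id=3, cat=BQ → no match.
- e[2] dept_id=3, cat=QE → no match.
- e[3] dept_id=2, cat=BQ → no match.
- e[4] dept_id=5, cat=QE → no match.
- e[5] dept_id=3, cat=KW → no match.
- e[6] dept_id=7, cat=QE → no match.
- 6 d row(s) had no e match → kept, e columns NULL.
After projecting and ordering:
d.cat | e.salary | e.emp_name
BQ | NULL | NULL
HP | NULL | NULL
HP | NULL | NULL
QE | NULL | NULL
QE | NULL | NULL
QE | NULL | NULL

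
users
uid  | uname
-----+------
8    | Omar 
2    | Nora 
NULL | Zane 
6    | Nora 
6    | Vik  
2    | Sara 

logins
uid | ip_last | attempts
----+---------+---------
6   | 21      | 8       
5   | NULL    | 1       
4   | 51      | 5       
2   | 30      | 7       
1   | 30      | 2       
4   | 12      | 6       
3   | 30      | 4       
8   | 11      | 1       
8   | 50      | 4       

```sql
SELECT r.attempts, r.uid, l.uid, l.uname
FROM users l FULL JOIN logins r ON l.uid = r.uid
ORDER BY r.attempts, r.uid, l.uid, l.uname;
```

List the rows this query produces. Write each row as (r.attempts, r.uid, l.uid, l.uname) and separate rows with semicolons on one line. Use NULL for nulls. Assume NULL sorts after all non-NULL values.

(1, 5, NULL, NULL); (1, 8, 8, Omar); (2, 1, NULL, NULL); (4, 3, NULL, NULL); (4, 8, 8, Omar); (5, 4, NULL, NULL); (6, 4, NULL, NULL); (7, 2, 2, Nora); (7, 2, 2, Sara); (8, 6, 6, Nora); (8, 6, 6, Vik); (NULL, NULL, NULL, Zane)

FULL OUTER JOIN keeps every row from both sides; unmatched rows get NULL for the other side's columns.
Matching on l.uid = r.uid. A NULL in a compared column never satisfies the condition.
- l (uid=8) pairs with 2 row(s) of r.
- l (uid=2) pairs with 1 row(s) of r.
- l (uid=NULL) has no partner → padded with NULL.
- l (uid=6) pairs with 1 row(s) of r.
- l (uid=6) pairs with 1 row(s) of r.
- l (uid=2) pairs with 1 row(s) of r.
- plus 5 unmatched r row(s), each kept with NULL l columns.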